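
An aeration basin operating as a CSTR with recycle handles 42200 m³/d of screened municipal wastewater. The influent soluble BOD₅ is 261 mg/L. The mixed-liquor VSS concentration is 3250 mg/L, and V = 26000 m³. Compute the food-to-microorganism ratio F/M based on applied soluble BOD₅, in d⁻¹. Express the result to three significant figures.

F/M = Q·S₀ / (V·X) = 42200 × 261 / (26000 × 3250) = 0.1303 g soluble BOD₅·(g VSS·d)⁻¹.

F/M ≈ 0.130 d⁻¹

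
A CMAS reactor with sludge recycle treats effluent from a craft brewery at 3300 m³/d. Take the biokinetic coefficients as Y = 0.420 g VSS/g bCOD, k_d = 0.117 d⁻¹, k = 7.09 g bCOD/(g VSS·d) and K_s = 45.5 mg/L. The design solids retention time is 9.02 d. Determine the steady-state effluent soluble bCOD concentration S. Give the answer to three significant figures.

For a completely mixed reactor with recycle the Lawrence–McCarty relation gives S = K_s·(1 + k_d·θ_c) / [θ_c·(Y·k − k_d) − 1] = 45.5 × (1 + 0.117 × 9.02) / [9.02 × (0.420 × 7.09 − 0.117) − 1] = 93.52 / 24.80 = 3.770 mg/L.

S ≈ 3.77 mg/L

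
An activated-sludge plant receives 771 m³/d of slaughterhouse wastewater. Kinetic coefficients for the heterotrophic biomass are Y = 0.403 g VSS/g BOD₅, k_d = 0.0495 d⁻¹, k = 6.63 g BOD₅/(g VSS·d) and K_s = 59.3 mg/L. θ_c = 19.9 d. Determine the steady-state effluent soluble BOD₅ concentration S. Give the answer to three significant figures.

Effluent substrate depends only on kinetics and SRT: S = K_s(1 + k_d θ_c) / [θ_c(Yk − k_d) − 1] = 59.3 × (1 + 0.0495 × 19.9) / [19.9 × (0.403 × 6.63 − 0.0495) − 1] = 117.7 / 51.19 = 2.300 mg/L.

S ≈ 2.30 mg/L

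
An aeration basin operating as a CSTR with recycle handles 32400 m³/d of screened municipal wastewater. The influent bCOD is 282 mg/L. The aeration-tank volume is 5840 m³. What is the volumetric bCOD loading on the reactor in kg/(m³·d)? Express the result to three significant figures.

L_v ≈ 1.56 kg bCOD/(m³·d)

L_v = Q S₀ / V = 32400 × 282 × 10⁻³ / 5840 = 1.565 kg/(m³·d).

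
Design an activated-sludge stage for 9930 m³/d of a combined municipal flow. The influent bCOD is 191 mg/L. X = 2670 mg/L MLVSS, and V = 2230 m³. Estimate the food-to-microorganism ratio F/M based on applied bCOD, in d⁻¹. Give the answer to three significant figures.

F/M = Q·S₀ / (V·X) = 9930 × 191 / (2230 × 2670) = 0.3185 g bCOD·(g VSS·d)⁻¹.

F/M ≈ 0.319 d⁻¹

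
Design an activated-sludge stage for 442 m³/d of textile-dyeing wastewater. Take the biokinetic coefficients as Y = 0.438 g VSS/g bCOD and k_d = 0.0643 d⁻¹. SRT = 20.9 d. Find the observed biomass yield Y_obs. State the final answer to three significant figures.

Correct the yield for decay: Y_obs = Y/(1 + k_d θ_c) = 0.438 / (1 + 0.0643 × 20.9) = 0.438 / 2.344 = 0.1869.

Y_obs ≈ 0.187 g VSS/g bCOD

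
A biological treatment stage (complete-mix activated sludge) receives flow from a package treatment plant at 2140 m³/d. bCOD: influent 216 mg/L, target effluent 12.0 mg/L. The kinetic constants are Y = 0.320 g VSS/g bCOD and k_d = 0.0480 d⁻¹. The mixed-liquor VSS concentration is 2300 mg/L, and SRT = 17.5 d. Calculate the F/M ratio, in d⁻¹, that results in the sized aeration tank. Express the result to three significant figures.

Steady-state biomass mass balance: V·X·(1 + k_d·θ_c) = Y·Q·(S₀ − S)·θ_c, so V = 0.320 × 2140 × (216 − 12.0) × 17.5 / [2300 × (1 + 0.0480 × 17.5)] = 2.44×10^6 / 4232 = 577.7 m³.
F/M = Q·S₀ / (V·X) = 2140 × 216 / (577.7 × 2300) = 0.3479 g bCOD·(g VSS·d)⁻¹.

F/M ≈ 0.348 d⁻¹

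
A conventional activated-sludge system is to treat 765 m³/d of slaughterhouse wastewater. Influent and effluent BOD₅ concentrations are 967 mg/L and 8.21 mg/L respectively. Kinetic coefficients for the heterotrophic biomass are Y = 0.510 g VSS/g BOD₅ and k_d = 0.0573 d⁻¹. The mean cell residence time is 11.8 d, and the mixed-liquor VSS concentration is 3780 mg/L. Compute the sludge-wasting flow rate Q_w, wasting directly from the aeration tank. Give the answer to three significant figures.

Q_w ≈ 59.0 m³/d

Steady-state biomass mass balance: V·X·(1 + k_d·θ_c) = Y·Q·(S₀ − S)·θ_c, so V = 0.510 × 765 × (967 − 8.21) × 11.8 / [3780 × (1 + 0.0573 × 11.8)] = 4.41×10^6 / 6336 = 696.7 m³.
With mixed-liquor wasting, θ_c = V/Q_w, so Q_w = V/θ_c = 696.7/11.8 = 59.04 m³/d.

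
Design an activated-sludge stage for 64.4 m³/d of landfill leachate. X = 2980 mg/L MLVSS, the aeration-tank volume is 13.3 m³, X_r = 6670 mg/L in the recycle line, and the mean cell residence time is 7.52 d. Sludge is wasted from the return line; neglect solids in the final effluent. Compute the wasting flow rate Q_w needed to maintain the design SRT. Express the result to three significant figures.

θ_c = V·X/(Q_w·X_r) when wasting from the recycle, so Q_w = V·X/(θ_c·X_r) = 13.30 × 2980 / (7.52 × 6670) = 0.7902 m³/d.

Q_w ≈ 0.790 m³/d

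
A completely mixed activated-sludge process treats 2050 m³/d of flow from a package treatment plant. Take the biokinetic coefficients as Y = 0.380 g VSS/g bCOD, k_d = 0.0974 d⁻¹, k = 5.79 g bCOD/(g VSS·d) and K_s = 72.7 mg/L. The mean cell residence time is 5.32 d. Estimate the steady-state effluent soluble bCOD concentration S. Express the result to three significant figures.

Effluent substrate depends only on kinetics and SRT: S = K_s(1 + k_d θ_c) / [θ_c(Yk − k_d) − 1] = 72.7 × (1 + 0.0974 × 5.32) / [5.32 × (0.380 × 5.79 − 0.0974) − 1] = 110.4 / 10.19 = 10.83 mg/L.

S ≈ 10.8 mg/L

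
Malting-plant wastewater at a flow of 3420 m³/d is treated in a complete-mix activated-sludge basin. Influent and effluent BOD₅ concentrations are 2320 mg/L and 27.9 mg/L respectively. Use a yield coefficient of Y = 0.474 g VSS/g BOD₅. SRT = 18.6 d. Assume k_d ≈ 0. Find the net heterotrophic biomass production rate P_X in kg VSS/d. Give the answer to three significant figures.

No decay correction is needed, so Y_obs = Y = 0.474.
Mass of BOD₅ removed per day: Q(S₀ − S) = 3420 × 2292 g/m³ = 7839 kg/d.
P_X = Y_obs · Q(S₀ − S) = 0.4740 × 7839 = 3716 kg VSS/d.

P_X ≈ 3720 kg VSS/d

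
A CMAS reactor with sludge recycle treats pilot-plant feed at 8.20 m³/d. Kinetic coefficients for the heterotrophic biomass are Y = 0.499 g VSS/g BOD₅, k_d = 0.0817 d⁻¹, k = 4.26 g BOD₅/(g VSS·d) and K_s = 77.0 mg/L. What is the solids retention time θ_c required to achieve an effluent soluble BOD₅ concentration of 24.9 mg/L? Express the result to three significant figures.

θ_c ≈ 2.28 d

From 1/θ_c = Y·k·S/(K_s + S) − k_d: Y·k·S/(K_s+S) = 0.499 × 4.26 × 24.9 / (77.0 + 24.9) = 0.5194 d⁻¹.
1/θ_c = 0.5194 − 0.0817 = 0.4377 d⁻¹, so θ_c = 2.284 d.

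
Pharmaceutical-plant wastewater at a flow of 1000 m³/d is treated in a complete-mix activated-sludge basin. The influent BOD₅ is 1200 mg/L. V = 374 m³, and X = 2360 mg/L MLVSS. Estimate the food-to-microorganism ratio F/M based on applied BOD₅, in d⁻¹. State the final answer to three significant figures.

F/M ≈ 1.36 d⁻¹

F/M = Q·S₀ / (V·X) = 1000 × 1200 / (374.0 × 2360) = 1.360 g BOD₅·(g VSS·d)⁻¹.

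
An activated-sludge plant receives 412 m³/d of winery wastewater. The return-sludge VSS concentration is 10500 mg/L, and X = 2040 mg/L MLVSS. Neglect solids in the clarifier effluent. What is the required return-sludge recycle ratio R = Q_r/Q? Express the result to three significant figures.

R ≈ 0.241

R = Q_r/Q = X/(X_r − X) = 2040 / (10500 − 2040) = 0.2411.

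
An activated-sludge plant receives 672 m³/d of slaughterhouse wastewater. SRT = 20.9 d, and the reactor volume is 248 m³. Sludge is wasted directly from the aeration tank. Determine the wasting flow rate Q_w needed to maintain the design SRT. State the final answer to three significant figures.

Q_w ≈ 11.9 m³/d

With mixed-liquor wasting, θ_c = V/Q_w, so Q_w = V/θ_c = 248.0/20.9 = 11.87 m³/d.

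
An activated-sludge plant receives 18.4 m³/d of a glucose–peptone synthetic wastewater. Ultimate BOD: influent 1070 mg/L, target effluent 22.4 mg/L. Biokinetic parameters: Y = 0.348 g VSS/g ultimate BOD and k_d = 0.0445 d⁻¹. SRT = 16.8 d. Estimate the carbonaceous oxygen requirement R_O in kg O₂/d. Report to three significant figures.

R_O ≈ 13.8 kg O₂/d

Observed yield with endogenous decay: Y_obs = Y / (1 + k_d·θ_c) = 0.348 / (1 + 0.0445 × 16.8) = 0.348 / 1.748 = 0.1991 g VSS/g ultimate BOD.
Substrate removed = Q·(S₀ − S) = 18.4 m³/d × (1070 − 22.4) g/m³ = 1.93×10^4 g/d = 19.28 kg/d.
Net sludge production P_X = 0.1991 × 19.28 = 3.838 kg VSS/d.
R_O = Q·(S₀ − S) − 1.42·P_X = 19.28 − 1.42 × 3.838 = 13.83 kg O₂/d.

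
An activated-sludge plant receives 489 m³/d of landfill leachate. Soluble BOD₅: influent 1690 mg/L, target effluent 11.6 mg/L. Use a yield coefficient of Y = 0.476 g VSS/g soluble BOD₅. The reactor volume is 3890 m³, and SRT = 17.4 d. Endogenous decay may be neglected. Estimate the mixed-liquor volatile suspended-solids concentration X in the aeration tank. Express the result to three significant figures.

X ≈ 1750 mg/L

X = Y·Q·ΔS·θ_c / V = 0.476 × 489 × (1690 − 11.6) × 17.4 / 3890 = 1747 mg/L.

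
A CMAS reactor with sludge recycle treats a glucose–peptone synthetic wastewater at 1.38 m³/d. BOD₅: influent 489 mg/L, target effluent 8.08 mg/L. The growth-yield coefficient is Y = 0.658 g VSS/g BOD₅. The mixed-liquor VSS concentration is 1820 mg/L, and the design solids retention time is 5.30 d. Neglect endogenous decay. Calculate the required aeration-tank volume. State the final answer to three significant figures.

V·X = Y·Q·ΔS·θ_c gives V = 0.658 × 1.38 × (489 − 8.08) × 5.30 / 1820 = 1.272 m³.

V ≈ 1.27 m³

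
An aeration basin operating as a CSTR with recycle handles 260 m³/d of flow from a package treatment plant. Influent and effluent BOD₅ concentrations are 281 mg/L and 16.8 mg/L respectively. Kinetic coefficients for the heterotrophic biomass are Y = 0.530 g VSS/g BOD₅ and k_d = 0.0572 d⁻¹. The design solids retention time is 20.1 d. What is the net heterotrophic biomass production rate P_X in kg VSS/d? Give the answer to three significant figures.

P_X ≈ 16.9 kg VSS/d

Correct the yield for decay: Y_obs = Y/(1 + k_d θ_c) = 0.530 / (1 + 0.0572 × 20.1) = 0.530 / 2.150 = 0.2465.
ΔS = 281 − 16.8 = 264.2 mg/L, so the substrate removal rate is 260 × 264.2/1000 = 68.69 kg BOD₅/d.
So the net sludge growth is P_X = 0.2465 × 68.69 = 16.94 kg VSS/d.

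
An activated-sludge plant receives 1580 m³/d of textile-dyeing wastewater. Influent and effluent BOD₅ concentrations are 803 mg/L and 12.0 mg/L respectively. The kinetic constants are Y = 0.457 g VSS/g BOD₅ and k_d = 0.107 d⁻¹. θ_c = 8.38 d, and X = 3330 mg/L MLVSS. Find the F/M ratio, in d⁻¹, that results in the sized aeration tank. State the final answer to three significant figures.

F/M ≈ 0.503 d⁻¹

Steady-state biomass mass balance: V·X·(1 + k_d·θ_c) = Y·Q·(S₀ − S)·θ_c, so V = 0.457 × 1580 × (803 − 12.0) × 8.38 / [3330 × (1 + 0.107 × 8.38)] = 4.79×10^6 / 6316 = 757.8 m³.
F/M = Q·S₀ / (V·X) = 1580 × 803 / (757.8 × 3330) = 0.5028 g BOD₅·(g VSS·d)⁻¹.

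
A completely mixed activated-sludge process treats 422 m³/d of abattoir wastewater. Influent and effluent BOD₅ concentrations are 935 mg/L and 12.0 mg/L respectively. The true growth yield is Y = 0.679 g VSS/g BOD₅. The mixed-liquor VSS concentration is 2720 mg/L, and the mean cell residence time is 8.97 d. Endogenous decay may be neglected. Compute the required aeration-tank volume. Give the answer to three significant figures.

With k_d = 0 the design equation reduces to V = Y Q (S₀−S) θ_c / X = 0.679 × 422 × (935 − 12.0) × 8.97 / 2720 = 872.2 m³.

V ≈ 872 m³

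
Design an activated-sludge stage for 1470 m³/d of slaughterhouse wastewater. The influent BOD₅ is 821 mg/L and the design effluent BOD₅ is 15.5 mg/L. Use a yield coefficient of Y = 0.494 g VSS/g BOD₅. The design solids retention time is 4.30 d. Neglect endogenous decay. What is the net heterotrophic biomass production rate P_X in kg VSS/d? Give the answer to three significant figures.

Since k_d ≈ 0, Y_obs = Y = 0.494 g VSS/g BOD₅.
Substrate removed = Q·(S₀ − S) = 1470 m³/d × (821 − 15.5) g/m³ = 1.18×10^6 g/d = 1184 kg/d.
P_X = Y_obs · Q(S₀ − S) = 0.4940 × 1184 = 584.9 kg VSS/d.

P_X ≈ 585 kg VSS/d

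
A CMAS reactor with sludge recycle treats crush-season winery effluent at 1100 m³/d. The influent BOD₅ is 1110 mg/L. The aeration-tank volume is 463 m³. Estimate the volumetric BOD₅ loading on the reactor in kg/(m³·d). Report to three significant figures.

L_v = Q S₀ / V = 1100 × 1110 × 10⁻³ / 463.0 = 2.637 kg/(m³·d).

L_v ≈ 2.64 kg BOD₅/(m³·d)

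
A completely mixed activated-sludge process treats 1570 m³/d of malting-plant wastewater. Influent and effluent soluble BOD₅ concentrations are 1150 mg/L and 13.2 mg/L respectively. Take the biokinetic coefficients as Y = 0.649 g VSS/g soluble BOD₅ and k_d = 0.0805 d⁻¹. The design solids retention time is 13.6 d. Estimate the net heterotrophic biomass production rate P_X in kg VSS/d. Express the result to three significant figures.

P_X ≈ 553 kg VSS/d

The observed yield is Y_obs = Y/(1 + k_d·θ_c) = 0.649 / (1 + 0.0805 × 13.6) = 0.649 / 2.095 = 0.3098 g VSS per g soluble BOD₅ removed.
Substrate removed = Q·(S₀ − S) = 1570 m³/d × (1150 − 13.2) g/m³ = 1.78×10^6 g/d = 1785 kg/d.
So the net sludge growth is P_X = 0.3098 × 1785 = 552.9 kg VSS/d.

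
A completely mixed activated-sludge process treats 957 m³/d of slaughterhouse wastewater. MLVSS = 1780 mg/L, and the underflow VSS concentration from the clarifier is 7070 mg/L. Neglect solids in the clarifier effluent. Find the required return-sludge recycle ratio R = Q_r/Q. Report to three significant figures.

R = Q_r/Q = X/(X_r − X) = 1780 / (7070 − 1780) = 0.3365.

R ≈ 0.336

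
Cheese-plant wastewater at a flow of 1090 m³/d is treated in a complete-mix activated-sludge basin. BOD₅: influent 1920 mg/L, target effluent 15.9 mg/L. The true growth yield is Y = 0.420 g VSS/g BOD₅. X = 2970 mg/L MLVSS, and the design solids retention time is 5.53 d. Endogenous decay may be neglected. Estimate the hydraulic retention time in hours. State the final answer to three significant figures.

Biomass mass balance (decay neglected): V·X = Y·Q·(S₀ − S)·θ_c, so V = 0.420 × 1090 × (1920 − 15.9) × 5.53 / 2970 = 1623 m³.
τ = V/Q = 1623/1090 = 1.489 d, or 35.74 h.

τ ≈ 35.7 h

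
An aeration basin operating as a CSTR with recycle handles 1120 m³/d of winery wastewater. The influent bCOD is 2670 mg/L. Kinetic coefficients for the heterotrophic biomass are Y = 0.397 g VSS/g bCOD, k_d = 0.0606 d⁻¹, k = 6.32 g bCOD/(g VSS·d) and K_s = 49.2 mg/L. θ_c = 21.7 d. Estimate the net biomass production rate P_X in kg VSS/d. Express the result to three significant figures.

P_X ≈ 512 kg VSS/d

Effluent substrate depends only on kinetics and SRT: S = K_s(1 + k_d θ_c) / [θ_c(Yk − k_d) − 1] = 49.2 × (1 + 0.0606 × 21.7) / [21.7 × (0.397 × 6.32 − 0.0606) − 1] = 113.9 / 52.13 = 2.185 mg/L.
Correct the yield for decay: Y_obs = Y/(1 + k_d θ_c) = 0.397 / (1 + 0.0606 × 21.7) = 0.397 / 2.315 = 0.1715.
Mass of bCOD removed per day: Q(S₀ − S) = 1120 × 2668 g/m³ = 2988 kg/d.
P_X = Y_obs · Q(S₀ − S) = 0.1715 × 2988 = 512.4 kg VSS/d.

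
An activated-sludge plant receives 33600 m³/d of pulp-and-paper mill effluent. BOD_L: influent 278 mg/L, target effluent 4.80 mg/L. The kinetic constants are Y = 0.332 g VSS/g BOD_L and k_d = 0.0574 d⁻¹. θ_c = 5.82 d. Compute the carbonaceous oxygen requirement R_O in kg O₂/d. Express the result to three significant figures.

Y_obs = Y / (1 + k_d θ_c) = 0.332 / (1 + 0.0574 × 5.82) = 0.332 / 1.334 = 0.2489.
ΔS = 278 − 4.80 = 273.2 mg/L, so the substrate removal rate is 33600 × 273.2/1000 = 9180 kg BOD_L/d.
P_X = Y_obs·Q·(S₀ − S) = 0.2489 × 9180 = 2284 kg VSS/d.
R_O = Q·(S₀ − S) − 1.42·P_X = 9180 − 1.42 × 2284 = 5936 kg O₂/d.

R_O ≈ 5940 kg O₂/d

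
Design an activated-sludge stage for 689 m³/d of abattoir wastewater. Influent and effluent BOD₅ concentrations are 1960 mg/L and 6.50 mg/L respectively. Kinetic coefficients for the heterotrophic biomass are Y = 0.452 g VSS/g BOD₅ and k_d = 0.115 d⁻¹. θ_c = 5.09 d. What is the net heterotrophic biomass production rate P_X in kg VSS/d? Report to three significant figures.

Observed yield with endogenous decay: Y_obs = Y / (1 + k_d·θ_c) = 0.452 / (1 + 0.115 × 5.09) = 0.452 / 1.585 = 0.2851 g VSS/g BOD₅.
ΔS = 1960 − 6.50 = 1954 mg/L, so the substrate removal rate is 689 × 1954/1000 = 1346 kg BOD₅/d.
Net biomass production P_X = Y_obs × Q·(S₀ − S) = 0.2851 × 1346 = 383.7 kg VSS/d.

P_X ≈ 384 kg VSS/d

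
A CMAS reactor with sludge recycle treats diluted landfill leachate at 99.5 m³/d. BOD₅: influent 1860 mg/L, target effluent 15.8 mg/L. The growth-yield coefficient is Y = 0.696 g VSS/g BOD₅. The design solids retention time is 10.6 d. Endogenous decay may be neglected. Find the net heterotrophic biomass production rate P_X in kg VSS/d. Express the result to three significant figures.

No decay correction is needed, so Y_obs = Y = 0.696.
Substrate removed = Q·(S₀ − S) = 99.5 m³/d × (1860 − 15.8) g/m³ = 1.83×10^5 g/d = 183.5 kg/d.
Biomass produced: P_X = Y_obs·Q·ΔS = 0.6960 × 183.5 ≈ 127.7 kg VSS/d.

P_X ≈ 128 kg VSS/d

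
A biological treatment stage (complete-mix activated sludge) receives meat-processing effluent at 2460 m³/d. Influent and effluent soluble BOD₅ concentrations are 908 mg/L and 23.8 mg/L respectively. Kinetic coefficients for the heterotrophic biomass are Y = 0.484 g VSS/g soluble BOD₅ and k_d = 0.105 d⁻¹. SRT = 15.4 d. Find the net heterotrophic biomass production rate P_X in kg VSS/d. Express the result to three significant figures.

P_X ≈ 402 kg VSS/d

The observed yield is Y_obs = Y/(1 + k_d·θ_c) = 0.484 / (1 + 0.105 × 15.4) = 0.484 / 2.617 = 0.1849 g VSS per g soluble BOD₅ removed.
Q·(S₀ − S) = 2460 × (908 − 23.8) × 10⁻³ = 2175 kg/d removed.
So the net sludge growth is P_X = 0.1849 × 2175 = 402.3 kg VSS/d.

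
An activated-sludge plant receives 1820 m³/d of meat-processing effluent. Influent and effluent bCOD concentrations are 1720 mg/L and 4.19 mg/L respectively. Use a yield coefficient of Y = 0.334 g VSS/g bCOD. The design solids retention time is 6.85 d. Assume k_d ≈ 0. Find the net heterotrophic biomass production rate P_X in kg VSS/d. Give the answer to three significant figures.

With endogenous decay neglected, the observed yield equals the true yield: Y_obs = Y = 0.334 g VSS/g bCOD.
Substrate removed = Q·(S₀ − S) = 1820 m³/d × (1720 − 4.19) g/m³ = 3.12×10^6 g/d = 3123 kg/d.
Biomass produced: P_X = Y_obs·Q·ΔS = 0.3340 × 3123 ≈ 1043 kg VSS/d.

P_X ≈ 1040 kg VSS/d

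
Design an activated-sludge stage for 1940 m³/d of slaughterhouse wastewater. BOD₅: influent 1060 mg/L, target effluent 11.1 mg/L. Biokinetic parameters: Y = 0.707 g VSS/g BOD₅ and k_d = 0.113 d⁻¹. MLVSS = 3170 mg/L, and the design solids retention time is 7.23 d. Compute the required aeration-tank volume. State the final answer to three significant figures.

Steady-state biomass mass balance: V·X·(1 + k_d·θ_c) = Y·Q·(S₀ − S)·θ_c, so V = 0.707 × 1940 × (1060 − 11.1) × 7.23 / [3170 × (1 + 0.113 × 7.23)] = 1.04×10^7 / 5760 = 1806 m³.

V ≈ 1810 m³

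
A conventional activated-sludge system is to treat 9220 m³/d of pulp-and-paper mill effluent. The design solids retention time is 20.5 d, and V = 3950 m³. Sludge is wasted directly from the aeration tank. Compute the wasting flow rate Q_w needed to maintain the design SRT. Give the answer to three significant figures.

Q_w ≈ 193 m³/d

Wasting from the aeration tank: Q_w = V / θ_c = 3950 / 20.5 = 192.7 m³/d.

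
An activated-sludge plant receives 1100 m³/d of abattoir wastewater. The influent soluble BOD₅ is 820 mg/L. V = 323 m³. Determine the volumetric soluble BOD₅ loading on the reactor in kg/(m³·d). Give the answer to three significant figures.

L_v ≈ 2.79 kg soluble BOD₅/(m³·d)

Applied soluble BOD₅ load per unit volume = Q·S₀/V = (1100 × 820/1000)/323.0 = 2.793 kg soluble BOD₅·m⁻³·d⁻¹.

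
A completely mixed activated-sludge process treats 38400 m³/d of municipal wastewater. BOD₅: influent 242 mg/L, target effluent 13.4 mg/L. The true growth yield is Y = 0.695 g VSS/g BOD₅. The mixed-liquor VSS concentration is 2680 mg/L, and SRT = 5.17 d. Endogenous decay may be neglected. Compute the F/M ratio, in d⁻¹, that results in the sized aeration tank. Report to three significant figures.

Biomass mass balance (decay neglected): V·X = Y·Q·(S₀ − S)·θ_c, so V = 0.695 × 38400 × (242 − 13.4) × 5.17 / 2680 = 11769 m³.
F/M = Q·S₀ / (V·X) = 38400 × 242 / (11769 × 2680) = 0.2946 g BOD₅·(g VSS·d)⁻¹.

F/M ≈ 0.295 d⁻¹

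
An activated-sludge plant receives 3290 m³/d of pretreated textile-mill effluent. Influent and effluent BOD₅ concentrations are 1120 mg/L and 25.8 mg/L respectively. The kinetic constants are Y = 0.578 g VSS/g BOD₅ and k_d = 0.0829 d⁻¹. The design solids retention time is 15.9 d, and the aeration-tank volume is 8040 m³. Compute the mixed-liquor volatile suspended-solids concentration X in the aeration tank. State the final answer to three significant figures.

X = Y·Q·ΔS·θ_c / [V·(1 + k_d θ_c)] = 0.578 × 3290 × (1120 − 25.8) × 15.9 / [8040 × (1 + 0.0829 × 15.9)] = 1775 mg/L.

X ≈ 1780 mg/L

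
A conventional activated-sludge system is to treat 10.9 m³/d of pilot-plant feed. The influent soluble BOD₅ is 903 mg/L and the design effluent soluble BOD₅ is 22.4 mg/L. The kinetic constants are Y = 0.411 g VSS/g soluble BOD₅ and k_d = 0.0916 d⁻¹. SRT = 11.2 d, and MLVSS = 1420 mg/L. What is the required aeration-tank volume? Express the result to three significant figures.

V ≈ 15.4 m³

Rearranging the biomass balance for a CMAS with decay, V = Y·Q·ΔS·θ_c / [X·(1+k_d θ_c)] = 0.411 × 10.9 × (903 − 22.4) × 11.2 / [1420 × (1 + 0.0916 × 11.2)] = 4.42×10^4 / 2877 = 15.36 m³.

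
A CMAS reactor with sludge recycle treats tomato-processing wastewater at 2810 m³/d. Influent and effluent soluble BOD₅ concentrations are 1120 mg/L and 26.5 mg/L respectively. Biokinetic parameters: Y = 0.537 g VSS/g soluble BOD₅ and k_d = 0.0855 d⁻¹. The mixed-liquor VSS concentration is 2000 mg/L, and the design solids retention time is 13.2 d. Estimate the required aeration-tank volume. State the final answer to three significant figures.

V ≈ 5120 m³

Steady-state biomass mass balance: V·X·(1 + k_d·θ_c) = Y·Q·(S₀ − S)·θ_c, so V = 0.537 × 2810 × (1120 − 26.5) × 13.2 / [2000 × (1 + 0.0855 × 13.2)] = 2.18×10^7 / 4257 = 5116 m³.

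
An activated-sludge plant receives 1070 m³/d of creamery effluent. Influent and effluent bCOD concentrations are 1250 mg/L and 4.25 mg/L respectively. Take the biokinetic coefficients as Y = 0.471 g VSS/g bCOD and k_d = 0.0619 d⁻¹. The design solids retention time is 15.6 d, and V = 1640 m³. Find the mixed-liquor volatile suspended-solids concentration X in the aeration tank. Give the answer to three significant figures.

X ≈ 3040 mg/L

Solving the biomass balance for X: X = Y Q (S₀−S) θ_c / [V (1+k_d θ_c)] = 0.471 × 1070 × (1250 − 4.25) × 15.6 / [1640 × (1 + 0.0619 × 15.6)] = 3038 mg/L.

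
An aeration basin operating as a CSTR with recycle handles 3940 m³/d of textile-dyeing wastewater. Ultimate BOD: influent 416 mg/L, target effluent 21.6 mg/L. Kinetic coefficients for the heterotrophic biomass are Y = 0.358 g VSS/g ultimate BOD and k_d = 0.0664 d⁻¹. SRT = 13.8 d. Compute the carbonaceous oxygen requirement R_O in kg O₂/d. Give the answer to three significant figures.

R_O ≈ 1140 kg O₂/d

The observed yield is Y_obs = Y/(1 + k_d·θ_c) = 0.358 / (1 + 0.0664 × 13.8) = 0.358 / 1.916 = 0.1868 g VSS per g ultimate BOD removed.
Substrate removed = Q·(S₀ − S) = 3940 m³/d × (416 − 21.6) g/m³ = 1.55×10^6 g/d = 1554 kg/d.
Biomass synthesised: P_X = Y_obs × 1554 = 290.3 kg VSS/d.
R_O = Q·ΔS − 1.42 P_X = 1554 − 412.2 = 1142 kg O₂/d.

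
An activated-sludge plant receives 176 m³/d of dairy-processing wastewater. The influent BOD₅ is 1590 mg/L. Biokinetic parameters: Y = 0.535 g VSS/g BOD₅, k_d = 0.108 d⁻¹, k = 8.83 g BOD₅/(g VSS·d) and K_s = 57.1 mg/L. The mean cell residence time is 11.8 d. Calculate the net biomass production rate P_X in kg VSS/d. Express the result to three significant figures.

P_X ≈ 65.7 kg VSS/d

From the Monod/SRT balance for a CMAS, S = K_s·(1+k_d θ_c)/[θ_c·(Y k − k_d) − 1] = 57.1 × (1 + 0.108 × 11.8) / [11.8 × (0.535 × 8.83 − 0.108) − 1] = 129.9 / 53.47 = 2.429 mg/L.
Correct the yield for decay: Y_obs = Y/(1 + k_d θ_c) = 0.535 / (1 + 0.108 × 11.8) = 0.535 / 2.274 = 0.2352.
ΔS = 1590 − 2.43 = 1588 mg/L, so the substrate removal rate is 176 × 1588/1000 = 279.4 kg BOD₅/d.
P_X = Y_obs · Q(S₀ − S) = 0.2352 × 279.4 = 65.73 kg VSS/d.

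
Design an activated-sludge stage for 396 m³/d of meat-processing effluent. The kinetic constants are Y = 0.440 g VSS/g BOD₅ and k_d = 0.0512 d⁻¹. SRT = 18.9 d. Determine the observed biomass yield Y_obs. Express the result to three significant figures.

Observed yield with endogenous decay: Y_obs = Y / (1 + k_d·θ_c) = 0.440 / (1 + 0.0512 × 18.9) = 0.440 / 1.968 = 0.2236 g VSS/g BOD₅.

Y_obs ≈ 0.224 g VSS/g BOD₅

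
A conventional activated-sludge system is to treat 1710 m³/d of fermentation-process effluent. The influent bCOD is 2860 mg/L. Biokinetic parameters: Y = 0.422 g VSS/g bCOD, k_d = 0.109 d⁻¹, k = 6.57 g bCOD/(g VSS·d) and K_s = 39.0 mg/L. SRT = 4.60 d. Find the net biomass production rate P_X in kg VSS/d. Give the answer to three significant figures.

From the Monod/SRT balance for a CMAS, S = K_s·(1+k_d θ_c)/[θ_c·(Y k − k_d) − 1] = 39.0 × (1 + 0.109 × 4.60) / [4.60 × (0.422 × 6.57 − 0.109) − 1] = 58.55 / 11.25 = 5.204 mg/L.
Correct the yield for decay: Y_obs = Y/(1 + k_d θ_c) = 0.422 / (1 + 0.109 × 4.60) = 0.422 / 1.501 = 0.2811.
Substrate removed = Q·(S₀ − S) = 1710 m³/d × (2860 − 5.20) g/m³ = 4.88×10^6 g/d = 4882 kg/d.
Net biomass production P_X = Y_obs × Q·(S₀ − S) = 0.2811 × 4882 = 1372 kg VSS/d.

P_X ≈ 1370 kg VSS/d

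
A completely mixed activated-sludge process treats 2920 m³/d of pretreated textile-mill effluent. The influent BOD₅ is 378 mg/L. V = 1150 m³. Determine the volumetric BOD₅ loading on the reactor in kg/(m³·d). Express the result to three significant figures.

L_v ≈ 0.960 kg BOD₅/(m³·d)

L_v = Q S₀ / V = 2920 × 378 × 10⁻³ / 1150 = 0.9598 kg/(m³·d).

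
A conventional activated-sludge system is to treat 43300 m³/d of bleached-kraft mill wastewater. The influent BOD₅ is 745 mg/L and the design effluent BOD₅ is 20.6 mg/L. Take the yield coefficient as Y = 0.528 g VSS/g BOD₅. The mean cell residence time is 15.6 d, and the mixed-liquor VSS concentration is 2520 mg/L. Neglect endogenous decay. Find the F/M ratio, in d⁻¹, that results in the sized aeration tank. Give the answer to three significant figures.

F/M ≈ 0.125 d⁻¹

V·X = Y·Q·ΔS·θ_c gives V = 0.528 × 43300 × (745 − 20.6) × 15.6 / 2520 = 102524 m³.
Food-to-microorganism ratio F/M = Q S₀ / (V X) = 43300 × 745 / (102524 × 2520) = 0.1249 d⁻¹.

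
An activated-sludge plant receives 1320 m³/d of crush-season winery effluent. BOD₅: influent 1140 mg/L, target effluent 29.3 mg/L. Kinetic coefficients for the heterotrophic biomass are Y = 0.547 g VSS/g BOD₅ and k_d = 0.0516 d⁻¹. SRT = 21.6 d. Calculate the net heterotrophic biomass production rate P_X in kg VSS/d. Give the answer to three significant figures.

P_X ≈ 379 kg VSS/d

Observed yield with endogenous decay: Y_obs = Y / (1 + k_d·θ_c) = 0.547 / (1 + 0.0516 × 21.6) = 0.547 / 2.115 = 0.2587 g VSS/g BOD₅.
Q·(S₀ − S) = 1320 × (1140 − 29.3) × 10⁻³ = 1466 kg/d removed.
Biomass produced: P_X = Y_obs·Q·ΔS = 0.2587 × 1466 ≈ 379.3 kg VSS/d.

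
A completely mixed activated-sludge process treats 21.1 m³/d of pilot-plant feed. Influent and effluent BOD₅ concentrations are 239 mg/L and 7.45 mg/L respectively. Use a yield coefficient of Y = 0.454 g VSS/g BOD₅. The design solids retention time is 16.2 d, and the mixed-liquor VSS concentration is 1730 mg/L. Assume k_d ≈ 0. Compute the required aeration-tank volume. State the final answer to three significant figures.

With k_d = 0 the design equation reduces to V = Y Q (S₀−S) θ_c / X = 0.454 × 21.1 × (239 − 7.45) × 16.2 / 1730 = 20.77 m³.

V ≈ 20.8 m³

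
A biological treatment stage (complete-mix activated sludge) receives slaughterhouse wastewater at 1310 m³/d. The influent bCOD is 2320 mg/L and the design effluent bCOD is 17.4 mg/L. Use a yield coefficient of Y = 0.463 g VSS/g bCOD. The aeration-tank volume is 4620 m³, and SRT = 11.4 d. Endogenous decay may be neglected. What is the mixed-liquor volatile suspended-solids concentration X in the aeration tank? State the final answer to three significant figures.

X ≈ 3450 mg/L

From V·X = Y·Q·(S₀ − S)·θ_c (decay neglected): X = 0.463 × 1310 × (2320 − 17.4) × 11.4 / 4620 = 3446 mg/L.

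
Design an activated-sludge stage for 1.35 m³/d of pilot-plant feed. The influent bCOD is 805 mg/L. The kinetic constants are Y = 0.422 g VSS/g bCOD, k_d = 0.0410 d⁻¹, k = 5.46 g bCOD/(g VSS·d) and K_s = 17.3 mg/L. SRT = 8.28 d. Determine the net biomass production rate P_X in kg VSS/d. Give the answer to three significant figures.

P_X ≈ 0.342 kg VSS/d

Effluent substrate depends only on kinetics and SRT: S = K_s(1 + k_d θ_c) / [θ_c(Yk − k_d) − 1] = 17.3 × (1 + 0.0410 × 8.28) / [8.28 × (0.422 × 5.46 − 0.0410) − 1] = 23.17 / 17.74 = 1.306 mg/L.
Y_obs = Y / (1 + k_d θ_c) = 0.422 / (1 + 0.0410 × 8.28) = 0.422 / 1.339 = 0.3150.
Mass of bCOD removed per day: Q(S₀ − S) = 1.35 × 803.7 g/m³ = 1.085 kg/d.
Net biomass production P_X = Y_obs × Q·(S₀ − S) = 0.3150 × 1.085 = 0.3418 kg VSS/d.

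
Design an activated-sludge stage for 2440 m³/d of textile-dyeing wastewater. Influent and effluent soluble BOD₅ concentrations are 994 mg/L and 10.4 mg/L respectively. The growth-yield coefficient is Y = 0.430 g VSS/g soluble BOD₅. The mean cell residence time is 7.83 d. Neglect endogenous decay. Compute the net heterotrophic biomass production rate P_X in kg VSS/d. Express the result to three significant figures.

P_X ≈ 1030 kg VSS/d

No decay correction is needed, so Y_obs = Y = 0.430.
Q·(S₀ − S) = 2440 × (994 − 10.4) × 10⁻³ = 2400 kg/d removed.
P_X = Y_obs · Q(S₀ − S) = 0.4300 × 2400 = 1032 kg VSS/d.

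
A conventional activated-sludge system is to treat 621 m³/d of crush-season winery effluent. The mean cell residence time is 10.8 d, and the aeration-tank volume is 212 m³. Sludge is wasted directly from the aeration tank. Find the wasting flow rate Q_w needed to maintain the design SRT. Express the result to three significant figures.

Q_w ≈ 19.6 m³/d

For wasting at MLVSS concentration, Q_w = V/θ_c = 212.0/10.8 = 19.63 m³/d.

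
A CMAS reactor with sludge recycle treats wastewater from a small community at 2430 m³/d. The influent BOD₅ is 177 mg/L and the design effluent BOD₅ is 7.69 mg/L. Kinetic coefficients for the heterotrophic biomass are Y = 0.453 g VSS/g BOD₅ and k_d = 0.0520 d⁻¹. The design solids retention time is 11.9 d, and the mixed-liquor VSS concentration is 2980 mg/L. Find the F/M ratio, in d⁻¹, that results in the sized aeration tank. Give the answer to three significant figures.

Rearranging the biomass balance for a CMAS with decay, V = Y·Q·ΔS·θ_c / [X·(1+k_d θ_c)] = 0.453 × 2430 × (177 − 7.69) × 11.9 / [2980 × (1 + 0.0520 × 11.9)] = 2.22×10^6 / 4824 = 459.8 m³.
F/M = applied load / biomass = Q·S₀/(V·X) = 2430 × 177 / (459.8 × 2980) = 0.3139 d⁻¹.

F/M ≈ 0.314 d⁻¹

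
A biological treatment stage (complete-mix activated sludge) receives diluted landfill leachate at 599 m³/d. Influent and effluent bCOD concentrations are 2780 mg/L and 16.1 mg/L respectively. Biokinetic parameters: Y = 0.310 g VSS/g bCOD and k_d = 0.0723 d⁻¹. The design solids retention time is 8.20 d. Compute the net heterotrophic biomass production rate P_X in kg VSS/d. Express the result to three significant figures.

P_X ≈ 322 kg VSS/d

The observed yield is Y_obs = Y/(1 + k_d·θ_c) = 0.310 / (1 + 0.0723 × 8.20) = 0.310 / 1.593 = 0.1946 g VSS per g bCOD removed.
Substrate removed = Q·(S₀ − S) = 599 m³/d × (2780 − 16.1) g/m³ = 1.66×10^6 g/d = 1656 kg/d.
Biomass produced: P_X = Y_obs·Q·ΔS = 0.1946 × 1656 ≈ 322.2 kg VSS/d.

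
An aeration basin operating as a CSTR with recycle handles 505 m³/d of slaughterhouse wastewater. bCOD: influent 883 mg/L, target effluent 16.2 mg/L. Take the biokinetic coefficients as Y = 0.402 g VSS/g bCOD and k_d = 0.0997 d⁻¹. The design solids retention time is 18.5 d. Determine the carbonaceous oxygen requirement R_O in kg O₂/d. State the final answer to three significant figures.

R_O ≈ 350 kg O₂/d

Y_obs = Y / (1 + k_d θ_c) = 0.402 / (1 + 0.0997 × 18.5) = 0.402 / 2.844 = 0.1413.
Mass of bCOD removed per day: Q(S₀ − S) = 505 × 866.8 g/m³ = 437.7 kg/d.
Biomass synthesised: P_X = Y_obs × 437.7 = 61.86 kg VSS/d.
R_O = Q·ΔS − 1.42 P_X = 437.7 − 87.85 = 349.9 kg O₂/d.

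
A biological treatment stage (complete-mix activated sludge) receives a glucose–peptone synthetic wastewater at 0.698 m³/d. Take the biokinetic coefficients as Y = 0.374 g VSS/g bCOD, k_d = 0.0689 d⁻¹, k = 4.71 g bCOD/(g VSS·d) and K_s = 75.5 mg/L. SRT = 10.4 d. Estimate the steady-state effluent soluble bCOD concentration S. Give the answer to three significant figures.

S ≈ 7.81 mg/L

Effluent substrate depends only on kinetics and SRT: S = K_s(1 + k_d θ_c) / [θ_c(Yk − k_d) − 1] = 75.5 × (1 + 0.0689 × 10.4) / [10.4 × (0.374 × 4.71 − 0.0689) − 1] = 129.6 / 16.60 = 7.806 mg/L.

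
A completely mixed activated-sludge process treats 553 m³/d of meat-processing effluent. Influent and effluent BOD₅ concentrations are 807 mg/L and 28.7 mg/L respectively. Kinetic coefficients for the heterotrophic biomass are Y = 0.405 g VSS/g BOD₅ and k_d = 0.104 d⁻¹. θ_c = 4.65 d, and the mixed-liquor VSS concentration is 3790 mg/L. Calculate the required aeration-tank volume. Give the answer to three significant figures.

V ≈ 144 m³

Steady-state biomass mass balance: V·X·(1 + k_d·θ_c) = Y·Q·(S₀ − S)·θ_c, so V = 0.405 × 553 × (807 − 28.7) × 4.65 / [3790 × (1 + 0.104 × 4.65)] = 8.11×10^5 / 5623 = 144.2 m³.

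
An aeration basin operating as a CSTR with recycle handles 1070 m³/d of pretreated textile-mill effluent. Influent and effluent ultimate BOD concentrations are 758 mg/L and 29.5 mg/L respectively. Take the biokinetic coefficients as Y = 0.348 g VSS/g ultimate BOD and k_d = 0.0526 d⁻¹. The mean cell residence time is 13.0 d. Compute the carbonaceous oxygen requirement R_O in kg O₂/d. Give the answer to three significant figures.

R_O ≈ 551 kg O₂/d

The observed yield is Y_obs = Y/(1 + k_d·θ_c) = 0.348 / (1 + 0.0526 × 13.0) = 0.348 / 1.684 = 0.2067 g VSS per g ultimate BOD removed.
ΔS = 758 − 29.5 = 728.5 mg/L, so the substrate removal rate is 1070 × 728.5/1000 = 779.5 kg ultimate BOD/d.
Biomass synthesised: P_X = Y_obs × 779.5 = 161.1 kg VSS/d.
R_O = Q·ΔS − 1.42 P_X = 779.5 − 228.8 = 550.7 kg O₂/d.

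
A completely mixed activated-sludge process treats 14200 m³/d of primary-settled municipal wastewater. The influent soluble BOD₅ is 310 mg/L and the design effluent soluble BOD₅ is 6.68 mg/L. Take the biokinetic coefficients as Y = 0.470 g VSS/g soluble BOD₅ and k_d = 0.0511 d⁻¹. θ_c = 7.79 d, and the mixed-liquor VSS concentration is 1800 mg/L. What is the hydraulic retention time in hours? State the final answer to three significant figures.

Steady-state biomass mass balance: V·X·(1 + k_d·θ_c) = Y·Q·(S₀ − S)·θ_c, so V = 0.470 × 14200 × (310 − 6.68) × 7.79 / [1800 × (1 + 0.0511 × 7.79)] = 1.58×10^7 / 2517 = 6266 m³.
HRT = V/Q = 6266 m³ / 14200 m³·d⁻¹ = 0.4413 d × 24 = 10.59 h.

τ ≈ 10.6 h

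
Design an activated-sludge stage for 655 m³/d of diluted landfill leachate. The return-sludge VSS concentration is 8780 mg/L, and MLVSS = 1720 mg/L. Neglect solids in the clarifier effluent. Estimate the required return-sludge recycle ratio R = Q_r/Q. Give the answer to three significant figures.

R ≈ 0.244

Solids balance on the clarifier gives (1+R)X = R·X_r, so R = X/(X_r − X) = 1720 / (8780 − 1720) = 0.2436.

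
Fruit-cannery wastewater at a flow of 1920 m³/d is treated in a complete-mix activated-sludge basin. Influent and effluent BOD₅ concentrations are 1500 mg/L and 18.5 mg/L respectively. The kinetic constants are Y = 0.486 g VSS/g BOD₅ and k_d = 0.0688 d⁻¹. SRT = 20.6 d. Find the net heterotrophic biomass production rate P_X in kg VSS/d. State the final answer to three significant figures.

Y_obs = Y / (1 + k_d θ_c) = 0.486 / (1 + 0.0688 × 20.6) = 0.486 / 2.417 = 0.2011.
Substrate removed = Q·(S₀ − S) = 1920 m³/d × (1500 − 18.5) g/m³ = 2.84×10^6 g/d = 2844 kg/d.
Net biomass production P_X = Y_obs × Q·(S₀ − S) = 0.2011 × 2844 = 571.9 kg VSS/d.

P_X ≈ 572 kg VSS/d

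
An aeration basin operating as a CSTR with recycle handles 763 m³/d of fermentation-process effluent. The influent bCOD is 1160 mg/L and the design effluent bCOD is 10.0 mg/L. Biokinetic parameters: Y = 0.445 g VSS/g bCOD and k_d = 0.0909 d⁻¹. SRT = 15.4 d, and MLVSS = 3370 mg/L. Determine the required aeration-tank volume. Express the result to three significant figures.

V ≈ 744 m³

Rearranging the biomass balance for a CMAS with decay, V = Y·Q·ΔS·θ_c / [X·(1+k_d θ_c)] = 0.445 × 763 × (1160 − 10.0) × 15.4 / [3370 × (1 + 0.0909 × 15.4)] = 6.01×10^6 / 8088 = 743.5 m³.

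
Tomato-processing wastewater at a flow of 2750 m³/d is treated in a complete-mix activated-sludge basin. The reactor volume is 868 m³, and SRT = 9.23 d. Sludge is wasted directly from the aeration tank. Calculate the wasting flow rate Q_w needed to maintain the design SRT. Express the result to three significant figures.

With mixed-liquor wasting, θ_c = V/Q_w, so Q_w = V/θ_c = 868.0/9.23 = 94.04 m³/d.

Q_w ≈ 94.0 m³/d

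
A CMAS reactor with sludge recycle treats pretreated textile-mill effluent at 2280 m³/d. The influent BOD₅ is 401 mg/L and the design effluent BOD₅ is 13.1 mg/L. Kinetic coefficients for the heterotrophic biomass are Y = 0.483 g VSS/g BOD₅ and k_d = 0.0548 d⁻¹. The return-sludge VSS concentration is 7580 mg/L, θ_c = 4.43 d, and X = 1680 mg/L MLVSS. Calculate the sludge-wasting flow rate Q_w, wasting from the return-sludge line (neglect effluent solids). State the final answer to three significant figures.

From the SRT design equation V = Y Q (S₀−S) θ_c / [X (1 + k_d θ_c)] = 0.483 × 2280 × (401 − 13.1) × 4.43 / [1680 × (1 + 0.0548 × 4.43)] = 1.89×10^6 / 2088 = 906.4 m³.
Q_w = (V·X)/(θ_c X_r) = 906.4 × 1680 / (4.43 × 7580) = 45.35 m³/d.

Q_w ≈ 45.3 m³/d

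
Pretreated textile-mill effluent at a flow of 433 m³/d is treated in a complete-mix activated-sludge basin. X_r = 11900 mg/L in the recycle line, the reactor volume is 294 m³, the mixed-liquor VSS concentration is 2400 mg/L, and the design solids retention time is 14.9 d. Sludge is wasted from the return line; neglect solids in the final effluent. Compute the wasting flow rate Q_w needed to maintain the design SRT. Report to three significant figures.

Q_w = (V·X)/(θ_c X_r) = 294.0 × 2400 / (14.9 × 11900) = 3.979 m³/d.

Q_w ≈ 3.98 m³/d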